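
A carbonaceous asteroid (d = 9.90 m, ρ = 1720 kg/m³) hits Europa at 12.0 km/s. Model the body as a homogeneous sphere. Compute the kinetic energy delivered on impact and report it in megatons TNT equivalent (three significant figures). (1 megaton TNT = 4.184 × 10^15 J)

v = 12000 m/s.
Mass m = (π/6) ρ d³ = (π/6) × 1720 × (9.9)³ = 8.738 × 10^5 kg
E = ½ m v² = 0.5 × 8.738 × 10^5 × (12000)² = 6.291 × 10^13 J
   = 6.291 × 10^13 / 4.184×10^15 = 0.01504 Mt

E ≈ 0.0150 Mt TNT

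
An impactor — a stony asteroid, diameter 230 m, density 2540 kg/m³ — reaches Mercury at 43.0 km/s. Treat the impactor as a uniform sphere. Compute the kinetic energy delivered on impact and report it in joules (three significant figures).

v = 43000 m/s.
Mass m = (π/6) ρ d³ = (π/6) × 2540 × (230)³ = 1.618 × 10^10 kg
E = ½ m v² = 0.5 × 1.618 × 10^10 × (43000)² = 1.496 × 10^19 J

E ≈ 1.50 × 10^19 J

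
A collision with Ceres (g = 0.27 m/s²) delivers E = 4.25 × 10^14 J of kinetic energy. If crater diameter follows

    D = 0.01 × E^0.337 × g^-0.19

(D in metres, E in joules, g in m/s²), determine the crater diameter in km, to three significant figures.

D ≈ 1.09 km

E^0.337 = (4.25 × 10^14)^0.337 = 8.507 × 10^4
g^-0.19 = 0.27^-0.19 = 1.282
D = 0.01 × 8.507 × 10^4 × 1.282 = 1091 m
   = 1.091 km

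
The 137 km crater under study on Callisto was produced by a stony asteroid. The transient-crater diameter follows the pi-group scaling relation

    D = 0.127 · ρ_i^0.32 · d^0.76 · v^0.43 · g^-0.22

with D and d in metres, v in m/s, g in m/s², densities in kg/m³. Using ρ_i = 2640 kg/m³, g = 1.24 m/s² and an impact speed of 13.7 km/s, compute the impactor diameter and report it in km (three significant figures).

Rearranging for d: d = [D / (0.127 · 2640^0.32 · 13700^0.43 · 1.24^-0.22)]^(1/0.76).
D = 137000 m.
2640^0.32 = 12.44
13700^0.43 = 60.09
1.24^-0.22 = 0.9538
Denominator = 0.127 × 12.44 × 60.09 × 0.9538 = 90.55
D / 90.55 = 137000 / 90.55 = 1513
d = 1513^(1/0.76) = 1513^1.3158 = 15277 m

d ≈ 15.3 km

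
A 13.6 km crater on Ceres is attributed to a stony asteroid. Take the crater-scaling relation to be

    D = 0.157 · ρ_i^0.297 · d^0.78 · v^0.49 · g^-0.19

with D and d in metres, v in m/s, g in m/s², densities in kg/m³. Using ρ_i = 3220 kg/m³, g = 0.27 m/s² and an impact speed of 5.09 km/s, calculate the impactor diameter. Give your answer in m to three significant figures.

Rearranging for d: d = [D / (0.157 · 3220^0.297 · 5090^0.49 · 0.27^-0.19)]^(1/0.78).
D = 13600 m.
3220^0.297 = 11.01
5090^0.49 = 65.51
0.27^-0.19 = 1.282
Denominator = 0.157 × 11.01 × 65.51 × 1.282 = 145.2
D / 145.2 = 13600 / 145.2 = 93.66
d = 93.66^(1/0.78) = 93.66^1.2821 = 337.1 m

d ≈ 337 m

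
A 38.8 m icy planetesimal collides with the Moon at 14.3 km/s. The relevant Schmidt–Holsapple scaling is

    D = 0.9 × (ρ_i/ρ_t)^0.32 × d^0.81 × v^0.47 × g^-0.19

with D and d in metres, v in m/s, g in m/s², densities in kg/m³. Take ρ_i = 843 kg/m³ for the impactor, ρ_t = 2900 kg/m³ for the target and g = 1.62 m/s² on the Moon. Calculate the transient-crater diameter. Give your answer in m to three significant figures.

In SI units: v = 14300 m/s.
(ρ_i/ρ_t)^0.32 = (843/2900)^0.32 = 0.6734
d^0.81 = 38.8^0.81 = 19.36
v^0.47 = 14300^0.47 = 89.74
g^-0.19 = 1.62^-0.19 = 0.9124
D = 0.9 × 0.6734 × 19.36 × 89.74 × 0.9124 = 960.7 m

D ≈ 961 m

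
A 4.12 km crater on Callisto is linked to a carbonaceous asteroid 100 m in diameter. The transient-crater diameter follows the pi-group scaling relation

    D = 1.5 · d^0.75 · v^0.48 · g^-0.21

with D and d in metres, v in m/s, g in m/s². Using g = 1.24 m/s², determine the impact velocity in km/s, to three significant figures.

v ≈ 12.0 km/s

Rearranging for v: v = [D / (1.5 · 100^0.75 · 1.24^-0.21)]^(1/0.48).
D = 4120 m.
100^0.75 = 31.62
1.24^-0.21 = 0.9558
Denominator = 1.5 × 31.62 × 0.9558 = 45.33
D / 45.33 = 4120 / 45.33 = 90.89
v = 90.89^(1/0.48) = 90.89^2.0833 = 12028 m/s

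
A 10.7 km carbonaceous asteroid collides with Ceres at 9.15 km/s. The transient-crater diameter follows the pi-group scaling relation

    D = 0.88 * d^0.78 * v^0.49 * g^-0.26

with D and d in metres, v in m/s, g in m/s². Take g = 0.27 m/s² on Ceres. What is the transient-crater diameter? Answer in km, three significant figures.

In SI units: d = 10700 m, v = 9150 m/s.
d^0.78 = 10700^0.78 = 1390
v^0.49 = 9150^0.49 = 87.32
g^-0.26 = 0.27^-0.26 = 1.406
D = 0.88 × 1390 × 87.32 × 1.406 = 1.502 × 10^5 m
   = 150.2 km

D ≈ 150 km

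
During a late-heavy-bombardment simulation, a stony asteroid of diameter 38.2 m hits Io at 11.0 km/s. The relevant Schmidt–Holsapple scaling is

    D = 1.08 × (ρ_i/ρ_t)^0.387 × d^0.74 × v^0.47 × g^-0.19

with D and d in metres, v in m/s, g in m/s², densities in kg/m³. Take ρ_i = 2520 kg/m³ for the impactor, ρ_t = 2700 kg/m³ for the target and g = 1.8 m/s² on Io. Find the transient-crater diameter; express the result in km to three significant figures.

D ≈ 1.11 km

In SI units: v = 11000 m/s.
(ρ_i/ρ_t)^0.387 = (2520/2700)^0.387 = 0.9737
d^0.74 = 38.2^0.74 = 14.82
v^0.47 = 11000^0.47 = 79.33
g^-0.19 = 1.8^-0.19 = 0.8943
D = 1.08 × 0.9737 × 14.82 × 79.33 × 0.8943 = 1106 m
   = 1.106 km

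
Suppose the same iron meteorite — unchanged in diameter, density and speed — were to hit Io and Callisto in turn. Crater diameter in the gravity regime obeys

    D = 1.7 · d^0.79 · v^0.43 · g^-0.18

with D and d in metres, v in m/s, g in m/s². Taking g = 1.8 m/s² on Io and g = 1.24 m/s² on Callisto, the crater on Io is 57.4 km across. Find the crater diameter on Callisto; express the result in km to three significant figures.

All impactor-dependent factors cancel in the ratio, leaving D_Callisto/D_Io = (g_Callisto/g_Io)^-0.18.
(1.24/1.8)^-0.18 = 0.6889^-0.18 = 1.069
D_Callisto = 1.069 × 57.4 km = 61.4 km

D ≈ 61.4 km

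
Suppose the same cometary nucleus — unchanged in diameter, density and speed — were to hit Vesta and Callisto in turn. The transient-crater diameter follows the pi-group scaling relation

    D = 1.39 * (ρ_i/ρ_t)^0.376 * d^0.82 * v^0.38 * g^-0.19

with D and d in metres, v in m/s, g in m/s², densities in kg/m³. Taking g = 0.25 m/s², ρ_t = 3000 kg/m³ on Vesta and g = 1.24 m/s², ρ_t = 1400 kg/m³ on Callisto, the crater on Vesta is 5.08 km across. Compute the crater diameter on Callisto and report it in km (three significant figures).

The impactor-only factors (d, v, ρ_i) cancel in the ratio, leaving D_Callisto/D_Vesta = (g_Callisto/g_Vesta)^-0.19 · (ρ_t,Vesta/ρ_t,Callisto)^0.376.
(1.24/0.25)^-0.19 = 4.960^-0.19 = 0.7377
(3000/1400)^0.376 = 2.143^0.376 = 1.332
Ratio = 0.7377 × 1.332 = 0.9826
D_Callisto = 0.9826 × 5.08 km = 4.99 km

D ≈ 4.99 km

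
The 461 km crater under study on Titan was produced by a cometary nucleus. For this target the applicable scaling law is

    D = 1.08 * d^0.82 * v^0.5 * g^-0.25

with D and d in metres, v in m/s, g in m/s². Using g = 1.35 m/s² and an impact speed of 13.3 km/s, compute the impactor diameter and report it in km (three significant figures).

d ≈ 24.6 km

Rearranging for d: d = [D / (1.08 · 13300^0.5 · 1.35^-0.25)]^(1/0.82).
D = 461000 m.
13300^0.5 = 115.3
1.35^-0.25 = 0.9277
Denominator = 1.08 × 115.3 × 0.9277 = 115.5
D / 115.5 = 461000 / 115.5 = 3991
d = 3991^(1/0.82) = 3991^1.2195 = 24633 m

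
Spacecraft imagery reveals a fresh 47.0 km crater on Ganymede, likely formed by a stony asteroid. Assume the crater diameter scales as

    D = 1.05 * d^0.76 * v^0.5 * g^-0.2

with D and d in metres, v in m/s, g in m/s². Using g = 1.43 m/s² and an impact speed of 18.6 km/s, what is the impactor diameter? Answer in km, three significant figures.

Rearranging for d: d = [D / (1.05 · 18600^0.5 · 1.43^-0.2)]^(1/0.76).
D = 47000 m.
18600^0.5 = 136.4
1.43^-0.2 = 0.9310
Denominator = 1.05 × 136.4 × 0.9310 = 133.3
D / 133.3 = 47000 / 133.3 = 352.6
d = 352.6^(1/0.76) = 352.6^1.3158 = 2248 m

d ≈ 2.25 km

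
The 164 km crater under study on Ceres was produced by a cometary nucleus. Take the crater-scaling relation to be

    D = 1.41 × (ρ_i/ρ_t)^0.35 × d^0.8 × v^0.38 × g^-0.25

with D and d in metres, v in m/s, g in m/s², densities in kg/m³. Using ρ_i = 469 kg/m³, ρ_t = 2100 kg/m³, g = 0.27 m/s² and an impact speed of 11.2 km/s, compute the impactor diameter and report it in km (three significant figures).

d ≈ 32.8 km

Rearranging for d: d = [D / (1.41 · (469/2100)^0.35 · 11200^0.38 · 0.27^-0.25)]^(1/0.8).
D = 164000 m.
(469/2100)^0.35 = 0.5917
11200^0.38 = 34.57
0.27^-0.25 = 1.387
Denominator = 1.41 × 0.5917 × 34.57 × 1.387 = 40.00
D / 40.00 = 164000 / 40.00 = 4100
d = 4100^(1/0.8) = 4100^1.25 = 32808 m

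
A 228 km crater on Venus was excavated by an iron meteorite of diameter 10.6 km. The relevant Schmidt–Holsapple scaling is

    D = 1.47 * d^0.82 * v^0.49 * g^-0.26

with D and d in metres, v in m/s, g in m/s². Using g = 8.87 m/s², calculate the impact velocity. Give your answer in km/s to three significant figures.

Rearranging for v: v = [D / (1.47 · 10600^0.82 · 8.87^-0.26)]^(1/0.49).
D = 228000 m.
10600^0.82 = 1999
8.87^-0.26 = 0.5669
Denominator = 1.47 × 1999 × 0.5669 = 1666
D / 1666 = 228000 / 1666 = 136.9
v = 136.9^(1/0.49) = 136.9^2.0408 = 22907 m/s

v ≈ 22.9 km/s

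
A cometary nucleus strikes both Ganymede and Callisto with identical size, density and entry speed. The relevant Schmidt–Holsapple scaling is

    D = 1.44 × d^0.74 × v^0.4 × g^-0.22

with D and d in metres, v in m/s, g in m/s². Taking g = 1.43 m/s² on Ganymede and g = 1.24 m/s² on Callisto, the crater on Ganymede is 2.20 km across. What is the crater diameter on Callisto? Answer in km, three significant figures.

All impactor-dependent factors cancel in the ratio, leaving D_Callisto/D_Ganymede = (g_Callisto/g_Ganymede)^-0.22.
(1.24/1.43)^-0.22 = 0.8671^-0.22 = 1.032
D_Callisto = 1.032 × 2.20 km = 2.27 km

D ≈ 2.27 km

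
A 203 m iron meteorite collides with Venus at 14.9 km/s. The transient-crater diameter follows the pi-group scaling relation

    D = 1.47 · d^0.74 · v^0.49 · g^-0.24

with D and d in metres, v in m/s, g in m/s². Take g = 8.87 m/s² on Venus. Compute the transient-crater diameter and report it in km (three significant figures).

D ≈ 4.92 km

In SI units: v = 14900 m/s.
d^0.74 = 203^0.74 = 51.00
v^0.49 = 14900^0.49 = 110.9
g^-0.24 = 8.87^-0.24 = 0.5922
D = 1.47 × 51.00 × 110.9 × 0.5922 = 4924 m
   = 4.924 km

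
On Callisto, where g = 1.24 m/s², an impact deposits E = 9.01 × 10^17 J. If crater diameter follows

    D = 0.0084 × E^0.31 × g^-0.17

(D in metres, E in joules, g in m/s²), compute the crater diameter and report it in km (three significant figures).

D ≈ 2.98 km

E^0.31 = (9.01 × 10^17)^0.31 = 3.681 × 10^5
g^-0.17 = 1.24^-0.17 = 0.9641
D = 0.0084 × 3.681 × 10^5 × 0.9641 = 2981 m
   = 2.981 km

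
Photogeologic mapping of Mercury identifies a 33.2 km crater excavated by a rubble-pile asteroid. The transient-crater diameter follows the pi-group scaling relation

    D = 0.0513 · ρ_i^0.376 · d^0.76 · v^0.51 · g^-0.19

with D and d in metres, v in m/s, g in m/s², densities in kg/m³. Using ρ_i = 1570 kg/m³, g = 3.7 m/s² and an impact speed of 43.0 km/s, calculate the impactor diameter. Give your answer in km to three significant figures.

d ≈ 1.25 km

Rearranging for d: d = [D / (0.0513 · 1570^0.376 · 43000^0.51 · 3.7^-0.19)]^(1/0.76).
D = 33200 m.
1570^0.376 = 15.91
43000^0.51 = 230.7
3.7^-0.19 = 0.7799
Denominator = 0.0513 × 15.91 × 230.7 × 0.7799 = 146.9
D / 146.9 = 33200 / 146.9 = 226.0
d = 226.0^(1/0.76) = 226.0^1.3158 = 1252 m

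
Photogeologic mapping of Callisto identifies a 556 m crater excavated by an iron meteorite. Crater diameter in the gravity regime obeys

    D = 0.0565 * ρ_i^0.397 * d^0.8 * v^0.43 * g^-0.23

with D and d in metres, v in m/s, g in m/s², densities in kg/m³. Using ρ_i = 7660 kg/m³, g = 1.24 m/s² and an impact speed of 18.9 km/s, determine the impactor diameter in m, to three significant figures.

Rearranging for d: d = [D / (0.0565 · 7660^0.397 · 18900^0.43 · 1.24^-0.23)]^(1/0.8).
7660^0.397 = 34.84
18900^0.43 = 69.00
1.24^-0.23 = 0.9517
Denominator = 0.0565 × 34.84 × 69.00 × 0.9517 = 129.3
D / 129.3 = 556 / 129.3 = 4.300
d = 4.300^(1/0.8) = 4.300^1.25 = 6.192 m

d ≈ 6.19 m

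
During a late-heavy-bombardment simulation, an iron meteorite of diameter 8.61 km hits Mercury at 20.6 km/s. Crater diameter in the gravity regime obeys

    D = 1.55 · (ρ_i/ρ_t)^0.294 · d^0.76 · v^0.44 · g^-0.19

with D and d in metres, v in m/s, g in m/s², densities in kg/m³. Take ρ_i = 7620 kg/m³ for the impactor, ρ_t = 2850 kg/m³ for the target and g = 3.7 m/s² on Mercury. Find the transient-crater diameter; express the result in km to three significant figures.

D ≈ 125 km

In SI units: d = 8610 m, v = 20600 m/s.
(ρ_i/ρ_t)^0.294 = (7620/2850)^0.294 = 1.335
d^0.76 = 8610^0.76 = 978.6
v^0.44 = 20600^0.44 = 79.09
g^-0.19 = 3.7^-0.19 = 0.7799
D = 1.55 × 1.335 × 978.6 × 79.09 × 0.7799 = 1.249 × 10^5 m
   = 124.9 km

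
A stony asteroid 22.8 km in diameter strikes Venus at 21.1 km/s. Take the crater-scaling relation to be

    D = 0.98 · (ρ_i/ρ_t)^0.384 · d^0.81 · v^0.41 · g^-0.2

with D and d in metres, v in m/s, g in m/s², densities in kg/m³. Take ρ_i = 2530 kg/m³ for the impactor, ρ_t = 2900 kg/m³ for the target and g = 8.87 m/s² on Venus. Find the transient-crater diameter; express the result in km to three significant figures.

D ≈ 121 km

In SI units: d = 22800 m, v = 21100 m/s.
(ρ_i/ρ_t)^0.384 = (2530/2900)^0.384 = 0.9489
d^0.81 = 22800^0.81 = 3388
v^0.41 = 21100^0.41 = 59.29
g^-0.2 = 8.87^-0.2 = 0.6463
D = 0.98 × 0.9489 × 3388 × 59.29 × 0.6463 = 1.207 × 10^5 m
   = 120.7 km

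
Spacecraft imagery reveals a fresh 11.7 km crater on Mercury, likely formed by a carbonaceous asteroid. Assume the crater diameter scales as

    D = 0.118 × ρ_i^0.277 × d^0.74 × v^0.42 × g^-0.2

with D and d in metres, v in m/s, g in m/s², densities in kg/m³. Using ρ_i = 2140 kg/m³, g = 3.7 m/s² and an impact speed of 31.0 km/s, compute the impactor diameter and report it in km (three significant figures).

d ≈ 1.29 km

Rearranging for d: d = [D / (0.118 · 2140^0.277 · 31000^0.42 · 3.7^-0.2)]^(1/0.74).
D = 11700 m.
2140^0.277 = 8.366
31000^0.42 = 76.98
3.7^-0.2 = 0.7698
Denominator = 0.118 × 8.366 × 76.98 × 0.7698 = 58.50
D / 58.50 = 11700 / 58.50 = 200.0
d = 200.0^(1/0.74) = 200.0^1.3514 = 1287 m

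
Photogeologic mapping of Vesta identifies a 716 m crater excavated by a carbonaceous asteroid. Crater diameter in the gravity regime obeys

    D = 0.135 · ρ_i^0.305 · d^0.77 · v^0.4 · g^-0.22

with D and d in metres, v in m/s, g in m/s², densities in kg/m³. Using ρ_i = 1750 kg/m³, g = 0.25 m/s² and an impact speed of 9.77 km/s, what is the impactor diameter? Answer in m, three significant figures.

d ≈ 20.3 m

Rearranging for d: d = [D / (0.135 · 1750^0.305 · 9770^0.4 · 0.25^-0.22)]^(1/0.77).
1750^0.305 = 9.753
9770^0.4 = 39.44
0.25^-0.22 = 1.357
Denominator = 0.135 × 9.753 × 39.44 × 1.357 = 70.47
D / 70.47 = 716 / 70.47 = 10.16
d = 10.16^(1/0.77) = 10.16^1.2987 = 20.31 m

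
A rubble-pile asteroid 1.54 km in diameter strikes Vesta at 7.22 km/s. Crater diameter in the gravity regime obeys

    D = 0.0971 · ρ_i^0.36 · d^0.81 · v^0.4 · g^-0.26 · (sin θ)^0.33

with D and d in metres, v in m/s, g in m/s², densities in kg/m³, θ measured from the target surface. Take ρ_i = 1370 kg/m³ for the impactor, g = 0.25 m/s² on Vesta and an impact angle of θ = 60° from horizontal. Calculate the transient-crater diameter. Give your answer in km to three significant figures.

In SI units: d = 1540 m, v = 7220 m/s.
ρ_i^0.36 = 1370^0.36 = 13.47
d^0.81 = 1540^0.81 = 381.8
v^0.4 = 7220^0.4 = 34.95
g^-0.26 = 0.25^-0.26 = 1.434
(sin 60°)^0.33 = 0.8660^0.33 = 0.9536
D = 0.0971 × 13.47 × 381.8 × 34.95 × 1.434 × 0.9536 = 23866 m
   = 23.87 km

D ≈ 23.9 km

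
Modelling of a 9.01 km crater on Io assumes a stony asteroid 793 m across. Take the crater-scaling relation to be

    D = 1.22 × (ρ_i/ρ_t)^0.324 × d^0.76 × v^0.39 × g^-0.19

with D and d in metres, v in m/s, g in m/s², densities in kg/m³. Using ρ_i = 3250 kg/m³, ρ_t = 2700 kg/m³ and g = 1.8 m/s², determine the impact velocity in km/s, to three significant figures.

v ≈ 21.2 km/s

Rearranging for v: v = [D / (1.22 · (3250/2700)^0.324 · 793^0.76 · 1.8^-0.19)]^(1/0.39).
D = 9010 m.
(3250/2700)^0.324 = 1.062
793^0.76 = 159.8
1.8^-0.19 = 0.8943
Denominator = 1.22 × 1.062 × 159.8 × 0.8943 = 185.2
D / 185.2 = 9010 / 185.2 = 48.65
v = 48.65^(1/0.39) = 48.65^2.5641 = 21176 m/s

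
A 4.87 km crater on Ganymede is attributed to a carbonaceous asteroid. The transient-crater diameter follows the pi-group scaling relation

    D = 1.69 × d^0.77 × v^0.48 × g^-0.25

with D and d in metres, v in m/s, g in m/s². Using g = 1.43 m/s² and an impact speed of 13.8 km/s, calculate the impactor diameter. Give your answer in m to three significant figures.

Rearranging for d: d = [D / (1.69 · 13800^0.48 · 1.43^-0.25)]^(1/0.77).
D = 4870 m.
13800^0.48 = 97.08
1.43^-0.25 = 0.9145
Denominator = 1.69 × 97.08 × 0.9145 = 150.0
D / 150.0 = 4870 / 150.0 = 32.47
d = 32.47^(1/0.77) = 32.47^1.2987 = 91.83 m

d ≈ 91.8 m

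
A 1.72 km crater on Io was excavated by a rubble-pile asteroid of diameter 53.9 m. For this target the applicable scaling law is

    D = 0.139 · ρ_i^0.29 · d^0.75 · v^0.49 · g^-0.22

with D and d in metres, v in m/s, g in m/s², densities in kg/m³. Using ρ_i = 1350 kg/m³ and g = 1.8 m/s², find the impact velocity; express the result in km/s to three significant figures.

Rearranging for v: v = [D / (0.139 · 1350^0.29 · 53.9^0.75 · 1.8^-0.22)]^(1/0.49).
D = 1720 m.
1350^0.29 = 8.087
53.9^0.75 = 19.89
1.8^-0.22 = 0.8787
Denominator = 0.139 × 8.087 × 19.89 × 0.8787 = 19.65
D / 19.65 = 1720 / 19.65 = 87.53
v = 87.53^(1/0.49) = 87.53^2.0408 = 9195 m/s

v ≈ 9.20 km/s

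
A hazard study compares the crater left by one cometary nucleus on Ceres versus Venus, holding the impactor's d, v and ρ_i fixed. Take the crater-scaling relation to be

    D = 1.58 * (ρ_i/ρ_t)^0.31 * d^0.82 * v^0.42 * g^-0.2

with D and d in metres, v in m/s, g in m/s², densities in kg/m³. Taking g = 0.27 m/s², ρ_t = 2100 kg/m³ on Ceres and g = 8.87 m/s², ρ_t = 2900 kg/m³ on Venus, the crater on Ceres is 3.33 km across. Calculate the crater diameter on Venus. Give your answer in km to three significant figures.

D ≈ 1.50 km

The impactor-only factors (d, v, ρ_i) cancel in the ratio, leaving D_Venus/D_Ceres = (g_Venus/g_Ceres)^-0.2 · (ρ_t,Ceres/ρ_t,Venus)^0.31.
(8.87/0.27)^-0.2 = 32.85^-0.2 = 0.4974
(2100/2900)^0.31 = 0.7241^0.31 = 0.9048
Ratio = 0.4974 × 0.9048 = 0.4500
D_Venus = 0.4500 × 3.33 km = 1.50 km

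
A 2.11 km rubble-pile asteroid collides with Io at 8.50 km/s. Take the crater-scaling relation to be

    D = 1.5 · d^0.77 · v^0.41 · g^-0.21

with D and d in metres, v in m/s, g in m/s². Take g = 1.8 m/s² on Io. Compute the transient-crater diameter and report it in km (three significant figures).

D ≈ 19.6 km

In SI units: d = 2110 m, v = 8500 m/s.
d^0.77 = 2110^0.77 = 362.8
v^0.41 = 8500^0.41 = 40.84
g^-0.21 = 1.8^-0.21 = 0.8839
D = 1.5 × 362.8 × 40.84 × 0.8839 = 19645 m
   = 19.64 km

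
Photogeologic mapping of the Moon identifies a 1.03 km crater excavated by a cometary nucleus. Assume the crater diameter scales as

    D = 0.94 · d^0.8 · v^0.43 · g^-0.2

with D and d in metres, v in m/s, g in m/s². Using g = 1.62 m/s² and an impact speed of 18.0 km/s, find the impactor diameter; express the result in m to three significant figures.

Rearranging for d: d = [D / (0.94 · 18000^0.43 · 1.62^-0.2)]^(1/0.8).
D = 1030 m.
18000^0.43 = 67.57
1.62^-0.2 = 0.9080
Denominator = 0.94 × 67.57 × 0.9080 = 57.67
D / 57.67 = 1030 / 57.67 = 17.86
d = 17.86^(1/0.8) = 17.86^1.25 = 36.72 m

d ≈ 36.7 m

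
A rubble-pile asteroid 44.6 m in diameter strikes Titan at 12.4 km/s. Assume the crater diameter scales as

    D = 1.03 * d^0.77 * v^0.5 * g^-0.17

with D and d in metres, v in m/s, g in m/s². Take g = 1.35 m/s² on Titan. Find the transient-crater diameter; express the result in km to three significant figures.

D ≈ 2.03 km

In SI units: v = 12400 m/s.
d^0.77 = 44.6^0.77 = 18.62
v^0.5 = 12400^0.5 = 111.4
g^-0.17 = 1.35^-0.17 = 0.9503
D = 1.03 × 18.62 × 111.4 × 0.9503 = 2030 m
   = 2.030 km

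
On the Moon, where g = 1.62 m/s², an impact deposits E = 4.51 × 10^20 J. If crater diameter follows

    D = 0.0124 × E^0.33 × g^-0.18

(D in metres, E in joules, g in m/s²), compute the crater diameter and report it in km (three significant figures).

E^0.33 = (4.51 × 10^20)^0.33 = 6.545 × 10^6
g^-0.18 = 1.62^-0.18 = 0.9168
D = 0.0124 × 6.545 × 10^6 × 0.9168 = 74406 m
   = 74.41 km

D ≈ 74.4 km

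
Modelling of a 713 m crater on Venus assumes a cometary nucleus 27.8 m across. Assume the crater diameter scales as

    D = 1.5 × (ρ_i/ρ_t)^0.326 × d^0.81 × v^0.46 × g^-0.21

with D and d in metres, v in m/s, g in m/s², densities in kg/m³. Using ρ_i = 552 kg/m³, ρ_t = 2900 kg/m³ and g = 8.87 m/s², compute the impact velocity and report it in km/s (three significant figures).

v ≈ 16.6 km/s

Rearranging for v: v = [D / (1.5 · (552/2900)^0.326 · 27.8^0.81 · 8.87^-0.21)]^(1/0.46).
(552/2900)^0.326 = 0.5823
27.8^0.81 = 14.78
8.87^-0.21 = 0.6323
Denominator = 1.5 × 0.5823 × 14.78 × 0.6323 = 8.163
D / 8.163 = 713 / 8.163 = 87.35
v = 87.35^(1/0.46) = 87.35^2.1739 = 16600 m/s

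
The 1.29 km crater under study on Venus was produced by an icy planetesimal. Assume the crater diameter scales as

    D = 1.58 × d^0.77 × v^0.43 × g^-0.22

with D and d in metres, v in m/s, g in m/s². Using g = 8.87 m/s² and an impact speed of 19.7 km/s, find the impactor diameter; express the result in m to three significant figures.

d ≈ 45.1 m

Rearranging for d: d = [D / (1.58 · 19700^0.43 · 8.87^-0.22)]^(1/0.77).
D = 1290 m.
19700^0.43 = 70.25
8.87^-0.22 = 0.6187
Denominator = 1.58 × 70.25 × 0.6187 = 68.67
D / 68.67 = 1290 / 68.67 = 18.79
d = 18.79^(1/0.77) = 18.79^1.2987 = 45.13 m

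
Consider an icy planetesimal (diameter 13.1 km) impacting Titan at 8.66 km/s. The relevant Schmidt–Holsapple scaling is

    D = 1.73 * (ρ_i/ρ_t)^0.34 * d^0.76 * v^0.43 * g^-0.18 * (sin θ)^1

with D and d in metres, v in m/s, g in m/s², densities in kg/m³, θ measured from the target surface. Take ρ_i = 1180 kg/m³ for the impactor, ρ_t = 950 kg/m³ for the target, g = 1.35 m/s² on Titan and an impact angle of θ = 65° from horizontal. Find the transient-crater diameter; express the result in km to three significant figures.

D ≈ 106 km

In SI units: d = 13100 m, v = 8660 m/s.
(ρ_i/ρ_t)^0.34 = (1180/950)^0.34 = 1.076
d^0.76 = 13100^0.76 = 1346
v^0.43 = 8660^0.43 = 49.33
g^-0.18 = 1.35^-0.18 = 0.9474
(sin 65°)^1 = 0.9063^1 = 0.9063
D = 1.73 × 1.076 × 1346 × 49.33 × 0.9474 × 0.9063 = 1.061 × 10^5 m
   = 106.1 km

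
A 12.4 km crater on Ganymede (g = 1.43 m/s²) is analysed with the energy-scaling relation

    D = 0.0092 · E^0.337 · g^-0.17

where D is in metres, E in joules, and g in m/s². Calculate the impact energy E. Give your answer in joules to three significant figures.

Rearranging: E = [D / (0.0092 · g^-0.17)]^(1/0.337).
D = 12400 m.
g^-0.17 = 1.43^-0.17 = 0.9410
D / (0.0092 × 0.9410) = 12400 / (8.657 × 10^-3) = 1.432 × 10^6
E = (1.432 × 10^6)^2.9674 = 1.850 × 10^18 J

E ≈ 1.85 × 10^18 J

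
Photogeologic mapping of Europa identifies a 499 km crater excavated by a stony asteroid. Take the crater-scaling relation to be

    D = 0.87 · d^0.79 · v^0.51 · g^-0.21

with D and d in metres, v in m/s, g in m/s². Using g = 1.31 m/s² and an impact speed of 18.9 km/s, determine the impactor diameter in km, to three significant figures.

d ≈ 36.3 km

Rearranging for d: d = [D / (0.87 · 18900^0.51 · 1.31^-0.21)]^(1/0.79).
D = 499000 m.
18900^0.51 = 151.7
1.31^-0.21 = 0.9449
Denominator = 0.87 × 151.7 × 0.9449 = 124.7
D / 124.7 = 499000 / 124.7 = 4002
d = 4002^(1/0.79) = 4002^1.2658 = 36288 m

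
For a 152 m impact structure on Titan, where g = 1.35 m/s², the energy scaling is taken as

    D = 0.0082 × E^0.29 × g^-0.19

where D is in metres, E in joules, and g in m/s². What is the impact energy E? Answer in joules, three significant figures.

E ≈ 6.35 × 10^14 J

Rearranging: E = [D / (0.0082 · g^-0.19)]^(1/0.29).
g^-0.19 = 1.35^-0.19 = 0.9446
D / (0.0082 × 0.9446) = 152 / (7.746 × 10^-3) = 1.962 × 10^4
E = (1.962 × 10^4)^3.4483 = 6.346 × 10^14 J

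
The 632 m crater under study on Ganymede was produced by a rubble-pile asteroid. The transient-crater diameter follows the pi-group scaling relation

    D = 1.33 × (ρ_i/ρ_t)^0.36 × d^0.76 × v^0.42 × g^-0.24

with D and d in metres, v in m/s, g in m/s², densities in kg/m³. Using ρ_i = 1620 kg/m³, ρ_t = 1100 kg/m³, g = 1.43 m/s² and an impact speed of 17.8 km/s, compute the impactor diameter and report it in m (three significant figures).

Rearranging for d: d = [D / (1.33 · (1620/1100)^0.36 · 17800^0.42 · 1.43^-0.24)]^(1/0.76).
(1620/1100)^0.36 = 1.150
17800^0.42 = 60.98
1.43^-0.24 = 0.9177
Denominator = 1.33 × 1.150 × 60.98 × 0.9177 = 85.59
D / 85.59 = 632 / 85.59 = 7.384
d = 7.384^(1/0.76) = 7.384^1.3158 = 13.88 m

d ≈ 13.9 m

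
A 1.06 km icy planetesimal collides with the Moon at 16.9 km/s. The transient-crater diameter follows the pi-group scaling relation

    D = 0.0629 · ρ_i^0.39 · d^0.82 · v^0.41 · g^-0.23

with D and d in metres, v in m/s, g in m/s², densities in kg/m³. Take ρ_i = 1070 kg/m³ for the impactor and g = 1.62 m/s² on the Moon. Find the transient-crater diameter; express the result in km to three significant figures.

D ≈ 14.0 km

In SI units: d = 1060 m, v = 16900 m/s.
ρ_i^0.39 = 1070^0.39 = 15.19
d^0.82 = 1060^0.82 = 302.5
v^0.41 = 16900^0.41 = 54.13
g^-0.23 = 1.62^-0.23 = 0.8950
D = 0.0629 × 15.19 × 302.5 × 54.13 × 0.8950 = 14002 m
   = 14.00 km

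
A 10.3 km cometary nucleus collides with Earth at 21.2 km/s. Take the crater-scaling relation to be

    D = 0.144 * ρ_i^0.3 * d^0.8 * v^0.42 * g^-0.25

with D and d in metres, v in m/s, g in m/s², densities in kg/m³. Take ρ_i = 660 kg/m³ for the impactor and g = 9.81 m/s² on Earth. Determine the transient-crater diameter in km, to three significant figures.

D ≈ 60.8 km

In SI units: d = 10300 m, v = 21200 m/s.
ρ_i^0.3 = 660^0.3 = 7.012
d^0.8 = 10300^0.8 = 1623
v^0.42 = 21200^0.42 = 65.62
g^-0.25 = 9.81^-0.25 = 0.5650
D = 0.144 × 7.012 × 1623 × 65.62 × 0.5650 = 60759 m
   = 60.76 km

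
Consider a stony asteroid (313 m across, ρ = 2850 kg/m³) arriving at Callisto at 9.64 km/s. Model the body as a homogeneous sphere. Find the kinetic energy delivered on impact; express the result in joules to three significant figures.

v = 9640 m/s.
Mass m = (π/6) ρ d³ = (π/6) × 2850 × (313)³ = 4.576 × 10^10 kg
E = ½ m v² = 0.5 × 4.576 × 10^10 × (9640)² = 2.126 × 10^18 J

E ≈ 2.13 × 10^18 J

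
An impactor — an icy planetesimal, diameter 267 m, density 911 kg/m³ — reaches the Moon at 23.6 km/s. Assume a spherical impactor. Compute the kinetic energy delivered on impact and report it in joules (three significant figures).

v = 23600 m/s.
Mass m = (π/6) ρ d³ = (π/6) × 911 × (267)³ = 9.079 × 10^9 kg
E = ½ m v² = 0.5 × 9.079 × 10^9 × (23600)² = 2.528 × 10^18 J

E ≈ 2.53 × 10^18 J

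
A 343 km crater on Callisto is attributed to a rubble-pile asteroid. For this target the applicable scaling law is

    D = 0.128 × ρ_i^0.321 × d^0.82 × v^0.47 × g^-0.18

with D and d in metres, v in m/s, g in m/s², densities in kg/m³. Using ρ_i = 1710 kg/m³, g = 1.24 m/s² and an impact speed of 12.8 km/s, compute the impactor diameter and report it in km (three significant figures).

Rearranging for d: d = [D / (0.128 · 1710^0.321 · 12800^0.47 · 1.24^-0.18)]^(1/0.82).
D = 343000 m.
1710^0.321 = 10.91
12800^0.47 = 85.19
1.24^-0.18 = 0.9620
Denominator = 0.128 × 10.91 × 85.19 × 0.9620 = 114.4
D / 114.4 = 343000 / 114.4 = 2998
d = 2998^(1/0.82) = 2998^1.2195 = 17378 m

d ≈ 17.4 km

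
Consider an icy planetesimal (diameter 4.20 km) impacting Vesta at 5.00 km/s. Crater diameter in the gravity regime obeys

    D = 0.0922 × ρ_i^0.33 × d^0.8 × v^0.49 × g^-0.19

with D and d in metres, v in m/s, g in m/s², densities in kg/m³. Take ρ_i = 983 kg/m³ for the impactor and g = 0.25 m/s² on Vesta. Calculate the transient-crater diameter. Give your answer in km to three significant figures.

D ≈ 59.9 km

In SI units: d = 4200 m, v = 5000 m/s.
ρ_i^0.33 = 983^0.33 = 9.717
d^0.8 = 4200^0.8 = 791.8
v^0.49 = 5000^0.49 = 64.94
g^-0.19 = 0.25^-0.19 = 1.301
D = 0.0922 × 9.717 × 791.8 × 64.94 × 1.301 = 59933 m
   = 59.93 km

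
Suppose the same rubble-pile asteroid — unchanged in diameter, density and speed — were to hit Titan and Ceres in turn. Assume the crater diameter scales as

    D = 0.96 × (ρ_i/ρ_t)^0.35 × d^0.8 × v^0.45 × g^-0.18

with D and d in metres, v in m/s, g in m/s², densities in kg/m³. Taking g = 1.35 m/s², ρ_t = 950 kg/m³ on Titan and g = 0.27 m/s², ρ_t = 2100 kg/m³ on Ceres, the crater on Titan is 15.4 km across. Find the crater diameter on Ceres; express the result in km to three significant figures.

D ≈ 15.6 km

The impactor-only factors (d, v, ρ_i) cancel in the ratio, leaving D_Ceres/D_Titan = (g_Ceres/g_Titan)^-0.18 · (ρ_t,Titan/ρ_t,Ceres)^0.35.
(0.27/1.35)^-0.18 = 0.2000^-0.18 = 1.336
(950/2100)^0.35 = 0.4524^0.35 = 0.7576
Ratio = 1.336 × 0.7576 = 1.012
D_Ceres = 1.012 × 15.4 km = 15.6 km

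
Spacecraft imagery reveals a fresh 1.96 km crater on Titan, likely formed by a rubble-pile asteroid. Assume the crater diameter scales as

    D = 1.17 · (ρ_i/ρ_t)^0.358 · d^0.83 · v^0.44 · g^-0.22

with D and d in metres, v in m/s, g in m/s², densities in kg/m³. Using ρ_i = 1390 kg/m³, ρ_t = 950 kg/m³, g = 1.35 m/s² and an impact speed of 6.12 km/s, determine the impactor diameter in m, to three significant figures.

d ≈ 69.2 m

Rearranging for d: d = [D / (1.17 · (1390/950)^0.358 · 6120^0.44 · 1.35^-0.22)]^(1/0.83).
D = 1960 m.
(1390/950)^0.358 = 1.146
6120^0.44 = 46.36
1.35^-0.22 = 0.9361
Denominator = 1.17 × 1.146 × 46.36 × 0.9361 = 58.19
D / 58.19 = 1960 / 58.19 = 33.68
d = 33.68^(1/0.83) = 33.68^1.2048 = 69.21 m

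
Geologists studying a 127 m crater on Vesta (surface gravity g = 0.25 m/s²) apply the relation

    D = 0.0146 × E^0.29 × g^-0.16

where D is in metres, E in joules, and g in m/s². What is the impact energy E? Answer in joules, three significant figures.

E ≈ 1.79 × 10^13 J

Rearranging: E = [D / (0.0146 · g^-0.16)]^(1/0.29).
g^-0.16 = 0.25^-0.16 = 1.248
D / (0.0146 × 1.248) = 127 / (0.01822) = 6.970 × 10^3
E = (6.970 × 10^3)^3.4483 = 1.789 × 10^13 J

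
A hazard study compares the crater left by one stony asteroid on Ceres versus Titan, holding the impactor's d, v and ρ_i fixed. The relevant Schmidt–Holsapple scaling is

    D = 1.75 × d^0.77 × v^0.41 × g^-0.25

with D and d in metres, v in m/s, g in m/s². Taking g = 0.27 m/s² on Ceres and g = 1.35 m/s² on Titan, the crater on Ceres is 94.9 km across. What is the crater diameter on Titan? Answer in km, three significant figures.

D ≈ 63.5 km

All impactor-dependent factors cancel in the ratio, leaving D_Titan/D_Ceres = (g_Titan/g_Ceres)^-0.25.
(1.35/0.27)^-0.25 = 5.000^-0.25 = 0.6687
D_Titan = 0.6687 × 94.9 km = 63.5 km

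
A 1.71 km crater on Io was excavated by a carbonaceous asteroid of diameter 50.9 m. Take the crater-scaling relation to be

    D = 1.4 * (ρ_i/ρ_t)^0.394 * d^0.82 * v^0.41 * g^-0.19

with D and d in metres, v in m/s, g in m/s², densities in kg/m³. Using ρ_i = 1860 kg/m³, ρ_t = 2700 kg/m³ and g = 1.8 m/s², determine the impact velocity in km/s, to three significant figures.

Rearranging for v: v = [D / (1.4 · (1860/2700)^0.394 · 50.9^0.82 · 1.8^-0.19)]^(1/0.41).
D = 1710 m.
(1860/2700)^0.394 = 0.8634
50.9^0.82 = 25.09
1.8^-0.19 = 0.8943
Denominator = 1.4 × 0.8634 × 25.09 × 0.8943 = 27.12
D / 27.12 = 1710 / 27.12 = 63.05
v = 63.05^(1/0.41) = 63.05^2.439 = 24515 m/s

v ≈ 24.5 km/s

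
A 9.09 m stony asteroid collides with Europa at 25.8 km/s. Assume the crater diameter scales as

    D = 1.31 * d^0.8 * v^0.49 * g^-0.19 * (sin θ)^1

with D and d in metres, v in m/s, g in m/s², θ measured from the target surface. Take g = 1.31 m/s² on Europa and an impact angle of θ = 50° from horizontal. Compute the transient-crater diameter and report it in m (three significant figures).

In SI units: v = 25800 m/s.
d^0.8 = 9.09^0.8 = 5.846
v^0.49 = 25800^0.49 = 145.1
g^-0.19 = 1.31^-0.19 = 0.9500
(sin 50°)^1 = 0.7660^1 = 0.7660
D = 1.31 × 5.846 × 145.1 × 0.9500 × 0.7660 = 808.6 m

D ≈ 809 m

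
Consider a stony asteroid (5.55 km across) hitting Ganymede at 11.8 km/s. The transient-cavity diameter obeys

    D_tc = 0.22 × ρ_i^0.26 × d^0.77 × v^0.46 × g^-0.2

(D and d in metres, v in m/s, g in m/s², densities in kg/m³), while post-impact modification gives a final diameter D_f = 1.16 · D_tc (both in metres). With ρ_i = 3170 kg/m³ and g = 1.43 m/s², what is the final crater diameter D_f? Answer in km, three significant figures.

D_f ≈ 110 km

In SI: d = 5550 m, v = 11800 m/s.
ρ_i^0.26 = 3170^0.26 = 8.133
d^0.77 = 5550^0.77 = 764.0
v^0.46 = 11800^0.46 = 74.66
g^-0.2 = 1.43^-0.2 = 0.9310
D_tc = 0.22 × 8.133 × 764.0 × 74.66 × 0.9310 = 95020 m
D_f = 1.16 × 95020 = 1.102 × 10^5 m
     = 110.2 km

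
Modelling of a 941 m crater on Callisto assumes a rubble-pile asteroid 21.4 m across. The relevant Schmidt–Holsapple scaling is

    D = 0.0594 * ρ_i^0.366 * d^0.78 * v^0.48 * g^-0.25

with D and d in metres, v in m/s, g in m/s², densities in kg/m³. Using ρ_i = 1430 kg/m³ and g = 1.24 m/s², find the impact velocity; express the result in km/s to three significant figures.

v ≈ 17.0 km/s

Rearranging for v: v = [D / (0.0594 · 1430^0.366 · 21.4^0.78 · 1.24^-0.25)]^(1/0.48).
1430^0.366 = 14.28
21.4^0.78 = 10.91
1.24^-0.25 = 0.9476
Denominator = 0.0594 × 14.28 × 10.91 × 0.9476 = 8.769
D / 8.769 = 941 / 8.769 = 107.3
v = 107.3^(1/0.48) = 107.3^2.0833 = 16996 m/s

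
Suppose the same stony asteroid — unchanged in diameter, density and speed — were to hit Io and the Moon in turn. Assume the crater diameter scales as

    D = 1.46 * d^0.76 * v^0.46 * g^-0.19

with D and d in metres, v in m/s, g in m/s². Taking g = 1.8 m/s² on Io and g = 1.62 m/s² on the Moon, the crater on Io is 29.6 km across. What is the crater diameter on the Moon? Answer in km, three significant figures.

D ≈ 30.2 km

All impactor-dependent factors cancel in the ratio, leaving D_Moon/D_Io = (g_Moon/g_Io)^-0.19.
(1.62/1.8)^-0.19 = 0.9000^-0.19 = 1.020
D_Moon = 1.020 × 29.6 km = 30.2 km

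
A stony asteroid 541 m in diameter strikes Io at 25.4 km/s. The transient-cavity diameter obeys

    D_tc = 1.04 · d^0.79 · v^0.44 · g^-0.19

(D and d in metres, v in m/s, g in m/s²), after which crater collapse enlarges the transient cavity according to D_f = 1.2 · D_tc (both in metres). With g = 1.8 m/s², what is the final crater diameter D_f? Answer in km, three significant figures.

v = 25400 m/s.
d^0.79 = 541^0.79 = 144.3
v^0.44 = 25400^0.44 = 86.72
g^-0.19 = 1.8^-0.19 = 0.8943
D_tc = 1.04 × 144.3 × 86.72 × 0.8943 = 11640 m
D_f = 1.2 × 11640 = 13968 m
     = 13.97 km

D_f ≈ 14.0 km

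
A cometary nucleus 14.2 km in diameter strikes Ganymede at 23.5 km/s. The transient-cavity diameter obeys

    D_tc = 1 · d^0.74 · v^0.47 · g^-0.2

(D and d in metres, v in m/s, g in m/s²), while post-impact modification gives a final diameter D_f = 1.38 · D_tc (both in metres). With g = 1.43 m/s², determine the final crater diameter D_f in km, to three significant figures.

In SI: d = 14200 m, v = 23500 m/s.
d^0.74 = 14200^0.74 = 1182
v^0.47 = 23500^0.47 = 113.3
g^-0.2 = 1.43^-0.2 = 0.9310
D_tc = 1 × 1182 × 113.3 × 0.9310 = 1.247 × 10^5 m
D_f = 1.38 × 1.247 × 10^5 = 1.721 × 10^5 m
     = 172.1 km

D_f ≈ 172 km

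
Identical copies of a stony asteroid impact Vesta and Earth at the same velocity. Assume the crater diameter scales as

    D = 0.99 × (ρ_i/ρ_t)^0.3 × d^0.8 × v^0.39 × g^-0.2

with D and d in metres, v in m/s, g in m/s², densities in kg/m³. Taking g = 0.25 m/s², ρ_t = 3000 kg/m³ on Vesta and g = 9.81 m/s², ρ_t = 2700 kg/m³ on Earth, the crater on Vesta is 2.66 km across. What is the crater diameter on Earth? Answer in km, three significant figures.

The impactor-only factors (d, v, ρ_i) cancel in the ratio, leaving D_Earth/D_Vesta = (g_Earth/g_Vesta)^-0.2 · (ρ_t,Vesta/ρ_t,Earth)^0.3.
(9.81/0.25)^-0.2 = 39.24^-0.2 = 0.4800
(3000/2700)^0.3 = 1.111^0.3 = 1.032
Ratio = 0.4800 × 1.032 = 0.4954
D_Earth = 0.4954 × 2.66 km = 1.32 km

D ≈ 1.32 km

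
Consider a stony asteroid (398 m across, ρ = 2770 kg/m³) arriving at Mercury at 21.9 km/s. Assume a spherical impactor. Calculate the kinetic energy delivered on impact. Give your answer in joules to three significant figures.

v = 21900 m/s.
Mass m = (π/6) ρ d³ = (π/6) × 2770 × (398)³ = 9.144 × 10^10 kg
E = ½ m v² = 0.5 × 9.144 × 10^10 × (21900)² = 2.193 × 10^19 J

E ≈ 2.19 × 10^19 J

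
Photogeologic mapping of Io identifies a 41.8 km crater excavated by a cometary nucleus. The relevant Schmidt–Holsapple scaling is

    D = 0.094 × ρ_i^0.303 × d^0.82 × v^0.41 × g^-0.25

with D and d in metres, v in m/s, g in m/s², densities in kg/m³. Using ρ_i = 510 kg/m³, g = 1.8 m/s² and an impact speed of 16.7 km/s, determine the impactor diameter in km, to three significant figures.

Rearranging for d: d = [D / (0.094 · 510^0.303 · 16700^0.41 · 1.8^-0.25)]^(1/0.82).
D = 41800 m.
510^0.303 = 6.613
16700^0.41 = 53.87
1.8^-0.25 = 0.8633
Denominator = 0.094 × 6.613 × 53.87 × 0.8633 = 28.91
D / 28.91 = 41800 / 28.91 = 1446
d = 1446^(1/0.82) = 1446^1.2195 = 7142 m

d ≈ 7.14 km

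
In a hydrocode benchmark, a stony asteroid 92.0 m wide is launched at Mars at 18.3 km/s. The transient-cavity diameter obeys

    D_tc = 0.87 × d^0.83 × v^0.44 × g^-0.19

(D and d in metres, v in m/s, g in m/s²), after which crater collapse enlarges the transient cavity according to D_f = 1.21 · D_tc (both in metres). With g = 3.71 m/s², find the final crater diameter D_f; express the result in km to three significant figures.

D_f ≈ 2.63 km

v = 18300 m/s.
d^0.83 = 92^0.83 = 42.65
v^0.44 = 18300^0.44 = 75.07
g^-0.19 = 3.71^-0.19 = 0.7795
D_tc = 0.87 × 42.65 × 75.07 × 0.7795 = 2171 m
D_f = 1.21 × 2171 = 2627 m
     = 2.627 km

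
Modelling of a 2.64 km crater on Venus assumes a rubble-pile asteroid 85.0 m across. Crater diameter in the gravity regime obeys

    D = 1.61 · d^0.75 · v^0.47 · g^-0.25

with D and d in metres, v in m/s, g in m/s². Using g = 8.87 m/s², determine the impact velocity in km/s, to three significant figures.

Rearranging for v: v = [D / (1.61 · 85^0.75 · 8.87^-0.25)]^(1/0.47).
D = 2640 m.
85^0.75 = 27.99
8.87^-0.25 = 0.5795
Denominator = 1.61 × 27.99 × 0.5795 = 26.11
D / 26.11 = 2640 / 26.11 = 101.1
v = 101.1^(1/0.47) = 101.1^2.1277 = 18429 m/s

v ≈ 18.4 km/s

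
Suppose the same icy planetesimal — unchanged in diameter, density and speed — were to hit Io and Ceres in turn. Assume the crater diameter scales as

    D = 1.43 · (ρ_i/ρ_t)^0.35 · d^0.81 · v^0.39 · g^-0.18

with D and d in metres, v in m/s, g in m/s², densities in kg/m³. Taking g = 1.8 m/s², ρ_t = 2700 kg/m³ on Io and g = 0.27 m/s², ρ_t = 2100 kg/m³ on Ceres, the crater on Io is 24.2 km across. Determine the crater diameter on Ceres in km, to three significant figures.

D ≈ 37.2 km

The impactor-only factors (d, v, ρ_i) cancel in the ratio, leaving D_Ceres/D_Io = (g_Ceres/g_Io)^-0.18 · (ρ_t,Io/ρ_t,Ceres)^0.35.
(0.27/1.8)^-0.18 = 0.1500^-0.18 = 1.407
(2700/2100)^0.35 = 1.286^0.35 = 1.092
Ratio = 1.407 × 1.092 = 1.536
D_Ceres = 1.536 × 24.2 km = 37.2 km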